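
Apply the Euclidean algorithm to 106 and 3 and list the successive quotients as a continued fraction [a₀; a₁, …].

[35; 3]

106 ÷ 3 → quotient 35, remainder 1
3 ÷ 1 → quotient 3, remainder 0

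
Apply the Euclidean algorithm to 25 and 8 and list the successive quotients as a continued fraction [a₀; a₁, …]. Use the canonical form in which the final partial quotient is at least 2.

[3; 8]

25 = 3·8 + 1, so a_0 = 3
8 = 8·1 + 0, so a_1 = 8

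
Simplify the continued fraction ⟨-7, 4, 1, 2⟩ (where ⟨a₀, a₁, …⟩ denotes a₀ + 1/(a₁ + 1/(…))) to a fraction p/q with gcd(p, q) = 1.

Start with 2.
1 + 1/(2/1) = 1 + 1/2 = 3/2
4 + 1/(3/2) = 4 + 2/3 = 14/3
-7 + 1/(14/3) = -7 + 3/14 = -95/14

-95/14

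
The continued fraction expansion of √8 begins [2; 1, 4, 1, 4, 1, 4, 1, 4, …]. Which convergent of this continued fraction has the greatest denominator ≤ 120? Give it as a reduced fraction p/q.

99/35

a_0 = 2: 2/1  (≤ bound)
a_1 = 1: 3/1  (≤ bound)
a_2 = 4: 14/5  (≤ bound)
a_3 = 1: 17/6  (≤ bound)
a_4 = 4: 82/29  (≤ bound)
a_5 = 1: 99/35  (≤ bound)
a_6 = 4: 478/169  (> 120, stop)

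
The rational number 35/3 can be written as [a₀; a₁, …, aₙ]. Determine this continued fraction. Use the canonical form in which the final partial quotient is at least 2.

Apply division with remainder until the remainder is 0:
35 = 11·3 + 2, so a_0 = 11
3 = 1·2 + 1, so a_1 = 1
2 = 2·1 + 0, so a_2 = 2

[11; 1, 2]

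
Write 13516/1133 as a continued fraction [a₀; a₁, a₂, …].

[11; 1, 13, 6, 6, 2]

Apply division with remainder until the remainder is 0:
13516 = 11·1133 + 1053, so a_0 = 11
1133 = 1·1053 + 80, so a_1 = 1
1053 = 13·80 + 13, so a_2 = 13
80 = 6·13 + 2, so a_3 = 6
13 = 6·2 + 1, so a_4 = 6
2 = 2·1 + 0, so a_5 = 2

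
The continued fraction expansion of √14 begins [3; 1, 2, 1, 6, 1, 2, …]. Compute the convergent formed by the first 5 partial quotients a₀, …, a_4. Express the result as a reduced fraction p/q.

a_0 = 3: 3/1
a_1 = 1: 4/1
a_2 = 2: 11/3
a_3 = 1: 15/4
a_4 = 6: 101/27

101/27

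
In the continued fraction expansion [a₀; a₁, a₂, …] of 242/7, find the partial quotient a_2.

⌊242/7⌋ = 34, remainder 4
⌊7/4⌋ = 1, remainder 3
⌊4/3⌋ = 1, remainder 1

1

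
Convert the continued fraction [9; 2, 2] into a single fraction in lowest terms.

47/5

a_0 = 9: 9/1
a_1 = 2: 19/2
a_2 = 2: 47/5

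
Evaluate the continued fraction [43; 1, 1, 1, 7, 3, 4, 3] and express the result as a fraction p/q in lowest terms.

Starting at the tail and folding back:
Start with 3.
4 + 1/(3/1) = 4 + 1/3 = 13/3
3 + 1/(13/3) = 3 + 3/13 = 42/13
7 + 1/(42/13) = 7 + 13/42 = 307/42
1 + 1/(307/42) = 1 + 42/307 = 349/307
1 + 1/(349/307) = 1 + 307/349 = 656/349
1 + 1/(656/349) = 1 + 349/656 = 1005/656
43 + 1/(1005/656) = 43 + 656/1005 = 43871/1005

43871/1005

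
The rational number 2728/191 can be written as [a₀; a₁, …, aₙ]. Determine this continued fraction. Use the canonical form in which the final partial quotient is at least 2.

Run the Euclidean algorithm, recording each quotient:
2728 ÷ 191 → quotient 14, remainder 54
191 ÷ 54 → quotient 3, remainder 29
54 ÷ 29 → quotient 1, remainder 25
29 ÷ 25 → quotient 1, remainder 4
25 ÷ 4 → quotient 6, remainder 1
4 ÷ 1 → quotient 4, remainder 0

[14; 3, 1, 1, 6, 4]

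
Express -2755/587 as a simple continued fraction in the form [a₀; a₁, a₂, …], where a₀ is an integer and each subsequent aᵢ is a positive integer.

-2755 ÷ 587 → quotient -5, remainder 180
587 ÷ 180 → quotient 3, remainder 47
180 ÷ 47 → quotient 3, remainder 39
47 ÷ 39 → quotient 1, remainder 8
39 ÷ 8 → quotient 4, remainder 7
8 ÷ 7 → quotient 1, remainder 1
7 ÷ 1 → quotient 7, remainder 0

[-5; 3, 3, 1, 4, 1, 7]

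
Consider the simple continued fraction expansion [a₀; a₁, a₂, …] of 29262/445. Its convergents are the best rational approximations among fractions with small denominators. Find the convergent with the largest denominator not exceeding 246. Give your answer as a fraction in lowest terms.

a_0 = 65: 65/1  (≤ bound)
a_1 = 1: 66/1  (≤ bound)
a_2 = 3: 263/4  (≤ bound)
a_3 = 8: 2170/33  (≤ bound)
a_4 = 3: 6773/103  (≤ bound)
a_5 = 4: 29262/445  (> 246, stop)

6773/103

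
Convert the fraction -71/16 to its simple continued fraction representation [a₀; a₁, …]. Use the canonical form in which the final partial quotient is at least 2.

⌊-71/16⌋ = -5, remainder 9
⌊16/9⌋ = 1, remainder 7
⌊9/7⌋ = 1, remainder 2
⌊7/2⌋ = 3, remainder 1
⌊2/1⌋ = 2, remainder 0

[-5; 1, 1, 3, 2]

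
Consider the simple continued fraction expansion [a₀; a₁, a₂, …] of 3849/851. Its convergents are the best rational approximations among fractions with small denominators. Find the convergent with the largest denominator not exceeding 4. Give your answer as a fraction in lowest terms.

9/2

a_0 = 4: 4/1  (≤ bound)
a_1 = 1: 5/1  (≤ bound)
a_2 = 1: 9/2  (≤ bound)
a_3 = 10: 95/21  (> 4, stop)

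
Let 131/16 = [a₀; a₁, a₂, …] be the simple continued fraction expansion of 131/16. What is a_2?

131 = 8·16 + 3, so a_0 = 8
16 = 5·3 + 1, so a_1 = 5
3 = 3·1 + 0, so a_2 = 3

3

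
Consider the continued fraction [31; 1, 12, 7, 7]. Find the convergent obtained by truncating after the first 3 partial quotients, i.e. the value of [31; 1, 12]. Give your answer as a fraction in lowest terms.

Collapse the nested fraction from the inside out:
Start with 12.
1 + 1/(12/1) = 1 + 1/12 = 13/12
31 + 1/(13/12) = 31 + 12/13 = 415/13

415/13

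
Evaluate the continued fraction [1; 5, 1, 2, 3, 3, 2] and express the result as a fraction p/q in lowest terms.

509/433

Work from the innermost term outward:
Start with 2.
3 + 1/(2/1) = 3 + 1/2 = 7/2
3 + 1/(7/2) = 3 + 2/7 = 23/7
2 + 1/(23/7) = 2 + 7/23 = 53/23
1 + 1/(53/23) = 1 + 23/53 = 76/53
5 + 1/(76/53) = 5 + 53/76 = 433/76
1 + 1/(433/76) = 1 + 76/433 = 509/433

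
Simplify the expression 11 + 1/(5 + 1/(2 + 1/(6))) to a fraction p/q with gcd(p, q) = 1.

Start with 6.
2 + 1/(6/1) = 2 + 1/6 = 13/6
5 + 1/(13/6) = 5 + 6/13 = 71/13
11 + 1/(71/13) = 11 + 13/71 = 794/71

794/71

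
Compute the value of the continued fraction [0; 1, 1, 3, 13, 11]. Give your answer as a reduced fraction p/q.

587/1030

Start with 11.
13 + 1/(11/1) = 13 + 1/11 = 144/11
3 + 1/(144/11) = 3 + 11/144 = 443/144
1 + 1/(443/144) = 1 + 144/443 = 587/443
1 + 1/(587/443) = 1 + 443/587 = 1030/587
0 + 1/(1030/587) = 0 + 587/1030 = 587/1030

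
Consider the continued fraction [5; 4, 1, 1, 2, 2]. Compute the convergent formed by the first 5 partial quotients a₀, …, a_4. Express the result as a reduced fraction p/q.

120/23

Start with 2.
1 + 1/(2/1) = 1 + 1/2 = 3/2
1 + 1/(3/2) = 1 + 2/3 = 5/3
4 + 1/(5/3) = 4 + 3/5 = 23/5
5 + 1/(23/5) = 5 + 5/23 = 120/23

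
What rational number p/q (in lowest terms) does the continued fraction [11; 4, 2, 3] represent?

Starting at the tail and folding back:
Start with 3.
2 + 1/(3/1) = 2 + 1/3 = 7/3
4 + 1/(7/3) = 4 + 3/7 = 31/7
11 + 1/(31/7) = 11 + 7/31 = 348/31

348/31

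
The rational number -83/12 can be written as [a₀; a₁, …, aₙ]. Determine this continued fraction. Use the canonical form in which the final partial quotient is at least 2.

[-7; 12]

Run the Euclidean algorithm, recording each quotient:
-83 ÷ 12 → quotient -7, remainder 1
12 ÷ 1 → quotient 12, remainder 0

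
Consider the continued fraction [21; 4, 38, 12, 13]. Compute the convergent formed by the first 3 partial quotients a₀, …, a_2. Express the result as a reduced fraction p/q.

a_0 = 21: 21/1
a_1 = 4: 85/4
a_2 = 38: 3251/153

3251/153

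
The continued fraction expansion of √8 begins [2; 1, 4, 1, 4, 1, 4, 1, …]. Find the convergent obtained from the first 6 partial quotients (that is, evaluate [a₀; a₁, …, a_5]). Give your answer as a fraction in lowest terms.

Starting at the tail and folding back:
Start with 1.
4 + 1/(1/1) = 4 + 1/1 = 5/1
1 + 1/(5/1) = 1 + 1/5 = 6/5
4 + 1/(6/5) = 4 + 5/6 = 29/6
1 + 1/(29/6) = 1 + 6/29 = 35/29
2 + 1/(35/29) = 2 + 29/35 = 99/35

99/35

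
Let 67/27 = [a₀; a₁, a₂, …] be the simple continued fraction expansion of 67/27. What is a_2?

13

Repeatedly divide and take the remainder:
67 ÷ 27 → quotient 2, remainder 13
27 ÷ 13 → quotient 2, remainder 1
13 ÷ 1 → quotient 13, remainder 0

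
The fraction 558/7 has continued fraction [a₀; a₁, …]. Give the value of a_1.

558 = 79·7 + 5, so a_0 = 79
7 = 1·5 + 2, so a_1 = 1

1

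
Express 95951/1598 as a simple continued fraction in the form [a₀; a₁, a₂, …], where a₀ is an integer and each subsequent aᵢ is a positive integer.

Run the Euclidean algorithm, recording each quotient:
95951 = 60·1598 + 71, so a_0 = 60
1598 = 22·71 + 36, so a_1 = 22
71 = 1·36 + 35, so a_2 = 1
36 = 1·35 + 1, so a_3 = 1
35 = 35·1 + 0, so a_4 = 35

[60; 22, 1, 1, 35]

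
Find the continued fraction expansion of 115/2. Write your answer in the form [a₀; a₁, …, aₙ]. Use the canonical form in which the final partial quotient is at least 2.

[57; 2]

Run the Euclidean algorithm, recording each quotient:
⌊115/2⌋ = 57, remainder 1
⌊2/1⌋ = 2, remainder 0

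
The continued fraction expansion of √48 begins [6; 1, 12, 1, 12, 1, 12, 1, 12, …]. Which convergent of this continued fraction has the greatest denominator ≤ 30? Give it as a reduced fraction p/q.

a_0 = 6: 6/1  (≤ bound)
a_1 = 1: 7/1  (≤ bound)
a_2 = 12: 90/13  (≤ bound)
a_3 = 1: 97/14  (≤ bound)
a_4 = 12: 1254/181  (> 30, stop)

97/14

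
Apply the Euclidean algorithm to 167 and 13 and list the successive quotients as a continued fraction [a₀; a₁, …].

⌊167/13⌋ = 12, remainder 11
⌊13/11⌋ = 1, remainder 2
⌊11/2⌋ = 5, remainder 1
⌊2/1⌋ = 2, remainder 0

[12; 1, 5, 2]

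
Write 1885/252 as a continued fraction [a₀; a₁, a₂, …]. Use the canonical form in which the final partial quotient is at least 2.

Run the Euclidean algorithm, recording each quotient:
1885 = 7·252 + 121, so a_0 = 7
252 = 2·121 + 10, so a_1 = 2
121 = 12·10 + 1, so a_2 = 12
10 = 10·1 + 0, so a_3 = 10

[7; 2, 12, 10]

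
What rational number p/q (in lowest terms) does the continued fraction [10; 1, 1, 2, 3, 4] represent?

Compute successive convergents:
a_0 = 10: 10/1
a_1 = 1: 11/1
a_2 = 1: 21/2
a_3 = 2: 53/5
a_4 = 3: 180/17
a_5 = 4: 773/73

773/73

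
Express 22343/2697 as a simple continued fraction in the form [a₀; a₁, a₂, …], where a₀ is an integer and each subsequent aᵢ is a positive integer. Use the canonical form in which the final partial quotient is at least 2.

[8; 3, 1, 1, 14, 1, 5, 4]

⌊22343/2697⌋ = 8, remainder 767
⌊2697/767⌋ = 3, remainder 396
⌊767/396⌋ = 1, remainder 371
⌊396/371⌋ = 1, remainder 25
⌊371/25⌋ = 14, remainder 21
⌊25/21⌋ = 1, remainder 4
⌊21/4⌋ = 5, remainder 1
⌊4/1⌋ = 4, remainder 0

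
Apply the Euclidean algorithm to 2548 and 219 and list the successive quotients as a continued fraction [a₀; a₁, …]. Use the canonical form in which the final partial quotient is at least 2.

Repeatedly divide and take the remainder:
2548 = 11·219 + 139, so a_0 = 11
219 = 1·139 + 80, so a_1 = 1
139 = 1·80 + 59, so a_2 = 1
80 = 1·59 + 21, so a_3 = 1
59 = 2·21 + 17, so a_4 = 2
21 = 1·17 + 4, so a_5 = 1
17 = 4·4 + 1, so a_6 = 4
4 = 4·1 + 0, so a_7 = 4

[11; 1, 1, 1, 2, 1, 4, 4]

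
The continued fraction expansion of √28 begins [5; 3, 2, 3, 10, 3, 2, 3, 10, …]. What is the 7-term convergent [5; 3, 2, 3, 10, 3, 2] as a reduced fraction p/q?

9403/1777

Start with 2.
3 + 1/(2/1) = 3 + 1/2 = 7/2
10 + 1/(7/2) = 10 + 2/7 = 72/7
3 + 1/(72/7) = 3 + 7/72 = 223/72
2 + 1/(223/72) = 2 + 72/223 = 518/223
3 + 1/(518/223) = 3 + 223/518 = 1777/518
5 + 1/(1777/518) = 5 + 518/1777 = 9403/1777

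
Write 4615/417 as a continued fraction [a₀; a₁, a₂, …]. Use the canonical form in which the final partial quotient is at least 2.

[11; 14, 1, 8, 3]

4615 ÷ 417 → quotient 11, remainder 28
417 ÷ 28 → quotient 14, remainder 25
28 ÷ 25 → quotient 1, remainder 3
25 ÷ 3 → quotient 8, remainder 1
3 ÷ 1 → quotient 3, remainder 0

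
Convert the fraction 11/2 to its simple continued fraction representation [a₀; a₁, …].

⌊11/2⌋ = 5, remainder 1
⌊2/1⌋ = 2, remainder 0

[5; 2]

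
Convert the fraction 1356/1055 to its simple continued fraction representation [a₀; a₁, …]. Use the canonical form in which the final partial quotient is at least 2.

[1; 3, 1, 1, 49, 1, 2]

Apply division with remainder until the remainder is 0:
1356 = 1·1055 + 301, so a_0 = 1
1055 = 3·301 + 152, so a_1 = 3
301 = 1·152 + 149, so a_2 = 1
152 = 1·149 + 3, so a_3 = 1
149 = 49·3 + 2, so a_4 = 49
3 = 1·2 + 1, so a_5 = 1
2 = 2·1 + 0, so a_6 = 2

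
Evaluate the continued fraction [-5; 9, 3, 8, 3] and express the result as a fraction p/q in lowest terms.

-3557/727

Start with 3.
8 + 1/(3/1) = 8 + 1/3 = 25/3
3 + 1/(25/3) = 3 + 3/25 = 78/25
9 + 1/(78/25) = 9 + 25/78 = 727/78
-5 + 1/(727/78) = -5 + 78/727 = -3557/727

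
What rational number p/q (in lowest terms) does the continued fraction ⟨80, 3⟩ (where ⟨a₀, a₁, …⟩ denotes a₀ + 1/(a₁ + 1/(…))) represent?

a_0 = 80: 80/1
a_1 = 3: 241/3

241/3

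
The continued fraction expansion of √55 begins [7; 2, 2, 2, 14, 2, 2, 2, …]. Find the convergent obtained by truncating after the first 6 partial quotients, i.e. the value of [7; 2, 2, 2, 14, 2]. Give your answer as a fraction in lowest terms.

a_0 = 7: 7/1
a_1 = 2: 15/2
a_2 = 2: 37/5
a_3 = 2: 89/12
a_4 = 14: 1283/173
a_5 = 2: 2655/358

2655/358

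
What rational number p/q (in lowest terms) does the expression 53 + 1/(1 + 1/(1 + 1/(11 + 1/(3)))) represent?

Start with 3.
11 + 1/(3/1) = 11 + 1/3 = 34/3
1 + 1/(34/3) = 1 + 3/34 = 37/34
1 + 1/(37/34) = 1 + 34/37 = 71/37
53 + 1/(71/37) = 53 + 37/71 = 3800/71

3800/71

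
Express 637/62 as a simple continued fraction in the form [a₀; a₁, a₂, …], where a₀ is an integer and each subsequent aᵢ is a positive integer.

637 ÷ 62 → quotient 10, remainder 17
62 ÷ 17 → quotient 3, remainder 11
17 ÷ 11 → quotient 1, remainder 6
11 ÷ 6 → quotient 1, remainder 5
6 ÷ 5 → quotient 1, remainder 1
5 ÷ 1 → quotient 5, remainder 0

[10; 3, 1, 1, 1, 5]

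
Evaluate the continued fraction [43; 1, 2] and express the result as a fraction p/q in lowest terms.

131/3

Collapse the nested fraction from the inside out:
Start with 2.
1 + 1/(2/1) = 1 + 1/2 = 3/2
43 + 1/(3/2) = 43 + 2/3 = 131/3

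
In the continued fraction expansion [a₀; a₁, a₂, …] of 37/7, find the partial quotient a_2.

Run the Euclidean algorithm, recording each quotient:
37 ÷ 7 → quotient 5, remainder 2
7 ÷ 2 → quotient 3, remainder 1
2 ÷ 1 → quotient 2, remainder 0

2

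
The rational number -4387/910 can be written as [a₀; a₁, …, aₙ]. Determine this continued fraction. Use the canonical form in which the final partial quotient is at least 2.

[-5; 5, 1, 1, 2, 1, 1, 13]

⌊-4387/910⌋ = -5, remainder 163
⌊910/163⌋ = 5, remainder 95
⌊163/95⌋ = 1, remainder 68
⌊95/68⌋ = 1, remainder 27
⌊68/27⌋ = 2, remainder 14
⌊27/14⌋ = 1, remainder 13
⌊14/13⌋ = 1, remainder 1
⌊13/1⌋ = 13, remainder 0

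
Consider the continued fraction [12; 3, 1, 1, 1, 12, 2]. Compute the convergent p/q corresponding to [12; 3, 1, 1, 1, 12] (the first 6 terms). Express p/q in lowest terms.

1706/139

Compute successive convergents:
a_0 = 12: 12/1
a_1 = 3: 37/3
a_2 = 1: 49/4
a_3 = 1: 86/7
a_4 = 1: 135/11
a_5 = 12: 1706/139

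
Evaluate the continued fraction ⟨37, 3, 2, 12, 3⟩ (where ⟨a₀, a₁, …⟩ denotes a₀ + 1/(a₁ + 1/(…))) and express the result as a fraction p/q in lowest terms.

Compute successive convergents:
a_0 = 37: 37/1
a_1 = 3: 112/3
a_2 = 2: 261/7
a_3 = 12: 3244/87
a_4 = 3: 9993/268

9993/268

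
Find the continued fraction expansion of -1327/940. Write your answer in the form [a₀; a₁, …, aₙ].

[-2; 1, 1, 2, 3, 55]

Run the Euclidean algorithm, recording each quotient:
-1327 ÷ 940 → quotient -2, remainder 553
940 ÷ 553 → quotient 1, remainder 387
553 ÷ 387 → quotient 1, remainder 166
387 ÷ 166 → quotient 2, remainder 55
166 ÷ 55 → quotient 3, remainder 1
55 ÷ 1 → quotient 55, remainder 0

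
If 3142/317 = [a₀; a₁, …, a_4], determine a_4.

⌊3142/317⌋ = 9, remainder 289
⌊317/289⌋ = 1, remainder 28
⌊289/28⌋ = 10, remainder 9
⌊28/9⌋ = 3, remainder 1
⌊9/1⌋ = 9, remainder 0

9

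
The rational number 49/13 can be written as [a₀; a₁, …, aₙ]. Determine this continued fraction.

[3; 1, 3, 3]

⌊49/13⌋ = 3, remainder 10
⌊13/10⌋ = 1, remainder 3
⌊10/3⌋ = 3, remainder 1
⌊3/1⌋ = 3, remainder 0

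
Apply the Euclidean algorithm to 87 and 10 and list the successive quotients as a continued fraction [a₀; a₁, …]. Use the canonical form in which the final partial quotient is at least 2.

Run the Euclidean algorithm, recording each quotient:
87 = 8·10 + 7, so a_0 = 8
10 = 1·7 + 3, so a_1 = 1
7 = 2·3 + 1, so a_2 = 2
3 = 3·1 + 0, so a_3 = 3

[8; 1, 2, 3]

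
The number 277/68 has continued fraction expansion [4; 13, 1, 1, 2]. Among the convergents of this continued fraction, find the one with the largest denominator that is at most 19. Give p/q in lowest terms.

57/14

List convergents until the denominator exceeds the bound:
a_0 = 4: 4/1  (≤ bound)
a_1 = 13: 53/13  (≤ bound)
a_2 = 1: 57/14  (≤ bound)
a_3 = 1: 110/27  (> 19, stop)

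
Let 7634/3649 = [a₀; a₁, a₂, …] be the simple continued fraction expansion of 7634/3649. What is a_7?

2

7634 = 2·3649 + 336, so a_0 = 2
3649 = 10·336 + 289, so a_1 = 10
336 = 1·289 + 47, so a_2 = 1
289 = 6·47 + 7, so a_3 = 6
47 = 6·7 + 5, so a_4 = 6
7 = 1·5 + 2, so a_5 = 1
5 = 2·2 + 1, so a_6 = 2
2 = 2·1 + 0, so a_7 = 2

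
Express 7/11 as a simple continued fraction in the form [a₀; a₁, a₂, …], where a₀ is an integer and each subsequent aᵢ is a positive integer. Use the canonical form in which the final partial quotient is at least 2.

[0; 1, 1, 1, 3]

Repeatedly divide and take the remainder:
⌊7/11⌋ = 0, remainder 7
⌊11/7⌋ = 1, remainder 4
⌊7/4⌋ = 1, remainder 3
⌊4/3⌋ = 1, remainder 1
⌊3/1⌋ = 3, remainder 0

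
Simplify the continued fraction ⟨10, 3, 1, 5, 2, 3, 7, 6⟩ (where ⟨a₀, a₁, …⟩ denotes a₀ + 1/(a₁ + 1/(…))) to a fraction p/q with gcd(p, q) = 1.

79403/7739

Compute successive convergents:
a_0 = 10: 10/1
a_1 = 3: 31/3
a_2 = 1: 41/4
a_3 = 5: 236/23
a_4 = 2: 513/50
a_5 = 3: 1775/173
a_6 = 7: 12938/1261
a_7 = 6: 79403/7739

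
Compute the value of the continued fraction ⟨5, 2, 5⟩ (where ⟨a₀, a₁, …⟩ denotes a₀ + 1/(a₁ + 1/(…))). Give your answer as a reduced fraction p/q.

60/11

Work from the innermost term outward:
Start with 5.
2 + 1/(5/1) = 2 + 1/5 = 11/5
5 + 1/(11/5) = 5 + 5/11 = 60/11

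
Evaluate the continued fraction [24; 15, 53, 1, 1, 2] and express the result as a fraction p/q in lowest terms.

Start with 2.
1 + 1/(2/1) = 1 + 1/2 = 3/2
1 + 1/(3/2) = 1 + 2/3 = 5/3
53 + 1/(5/3) = 53 + 3/5 = 268/5
15 + 1/(268/5) = 15 + 5/268 = 4025/268
24 + 1/(4025/268) = 24 + 268/4025 = 96868/4025

96868/4025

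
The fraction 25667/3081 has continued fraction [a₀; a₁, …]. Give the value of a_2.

42

Run the Euclidean algorithm, recording each quotient:
25667 ÷ 3081 → quotient 8, remainder 1019
3081 ÷ 1019 → quotient 3, remainder 24
1019 ÷ 24 → quotient 42, remainder 11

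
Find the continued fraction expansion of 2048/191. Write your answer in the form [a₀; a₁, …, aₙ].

2048 ÷ 191 → quotient 10, remainder 138
191 ÷ 138 → quotient 1, remainder 53
138 ÷ 53 → quotient 2, remainder 32
53 ÷ 32 → quotient 1, remainder 21
32 ÷ 21 → quotient 1, remainder 11
21 ÷ 11 → quotient 1, remainder 10
11 ÷ 10 → quotient 1, remainder 1
10 ÷ 1 → quotient 10, remainder 0

[10; 1, 2, 1, 1, 1, 1, 10]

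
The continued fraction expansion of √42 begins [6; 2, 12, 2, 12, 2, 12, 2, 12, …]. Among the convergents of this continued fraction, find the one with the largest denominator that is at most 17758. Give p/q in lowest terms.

109194/16849

a_0 = 6: 6/1  (≤ bound)
a_1 = 2: 13/2  (≤ bound)
a_2 = 12: 162/25  (≤ bound)
a_3 = 2: 337/52  (≤ bound)
a_4 = 12: 4206/649  (≤ bound)
a_5 = 2: 8749/1350  (≤ bound)
a_6 = 12: 109194/16849  (≤ bound)
a_7 = 2: 227137/35048  (> 17758, stop)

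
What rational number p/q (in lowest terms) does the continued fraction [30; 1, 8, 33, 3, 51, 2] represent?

Collapse the nested fraction from the inside out:
Start with 2.
51 + 1/(2/1) = 51 + 1/2 = 103/2
3 + 1/(103/2) = 3 + 2/103 = 311/103
33 + 1/(311/103) = 33 + 103/311 = 10366/311
8 + 1/(10366/311) = 8 + 311/10366 = 83239/10366
1 + 1/(83239/10366) = 1 + 10366/83239 = 93605/83239
30 + 1/(93605/83239) = 30 + 83239/93605 = 2891389/93605

2891389/93605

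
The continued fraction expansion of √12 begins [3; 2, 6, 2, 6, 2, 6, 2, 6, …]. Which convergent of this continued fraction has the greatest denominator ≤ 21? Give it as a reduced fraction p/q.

45/13

List convergents until the denominator exceeds the bound:
a_0 = 3: 3/1  (≤ bound)
a_1 = 2: 7/2  (≤ bound)
a_2 = 6: 45/13  (≤ bound)
a_3 = 2: 97/28  (> 21, stop)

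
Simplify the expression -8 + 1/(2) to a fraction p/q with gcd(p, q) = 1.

Compute successive convergents:
a_0 = -8: -8/1
a_1 = 2: -15/2

-15/2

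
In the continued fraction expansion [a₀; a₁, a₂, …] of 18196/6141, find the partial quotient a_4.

1

18196 ÷ 6141 → quotient 2, remainder 5914
6141 ÷ 5914 → quotient 1, remainder 227
5914 ÷ 227 → quotient 26, remainder 12
227 ÷ 12 → quotient 18, remainder 11
12 ÷ 11 → quotient 1, remainder 1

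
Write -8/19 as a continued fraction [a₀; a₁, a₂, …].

[-1; 1, 1, 2, 1, 2]

Run the Euclidean algorithm, recording each quotient:
⌊-8/19⌋ = -1, remainder 11
⌊19/11⌋ = 1, remainder 8
⌊11/8⌋ = 1, remainder 3
⌊8/3⌋ = 2, remainder 2
⌊3/2⌋ = 1, remainder 1
⌊2/1⌋ = 2, remainder 0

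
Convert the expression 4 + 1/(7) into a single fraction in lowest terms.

29/7

Start with 7.
4 + 1/(7/1) = 4 + 1/7 = 29/7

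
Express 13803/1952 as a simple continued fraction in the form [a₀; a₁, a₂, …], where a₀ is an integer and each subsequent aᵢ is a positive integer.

[7; 14, 23, 6]

Repeatedly divide and take the remainder:
13803 ÷ 1952 → quotient 7, remainder 139
1952 ÷ 139 → quotient 14, remainder 6
139 ÷ 6 → quotient 23, remainder 1
6 ÷ 1 → quotient 6, remainder 0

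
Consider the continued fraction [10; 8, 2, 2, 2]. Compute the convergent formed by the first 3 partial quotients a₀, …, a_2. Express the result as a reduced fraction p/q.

172/17

a_0 = 10: 10/1
a_1 = 8: 81/8
a_2 = 2: 172/17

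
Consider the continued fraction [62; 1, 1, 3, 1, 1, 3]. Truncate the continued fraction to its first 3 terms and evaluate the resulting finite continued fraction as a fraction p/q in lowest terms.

a_0 = 62: 62/1
a_1 = 1: 63/1
a_2 = 1: 125/2

125/2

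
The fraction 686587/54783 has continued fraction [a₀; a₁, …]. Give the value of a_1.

1

Run the Euclidean algorithm, recording each quotient:
686587 ÷ 54783 → quotient 12, remainder 29191
54783 ÷ 29191 → quotient 1, remainder 25592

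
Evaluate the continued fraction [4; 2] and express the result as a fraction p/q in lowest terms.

Work from the innermost term outward:
Start with 2.
4 + 1/(2/1) = 4 + 1/2 = 9/2

9/2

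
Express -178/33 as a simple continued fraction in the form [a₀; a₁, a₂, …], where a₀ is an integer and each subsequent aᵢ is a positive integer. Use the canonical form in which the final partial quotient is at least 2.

⌊-178/33⌋ = -6, remainder 20
⌊33/20⌋ = 1, remainder 13
⌊20/13⌋ = 1, remainder 7
⌊13/7⌋ = 1, remainder 6
⌊7/6⌋ = 1, remainder 1
⌊6/1⌋ = 6, remainder 0

[-6; 1, 1, 1, 1, 6]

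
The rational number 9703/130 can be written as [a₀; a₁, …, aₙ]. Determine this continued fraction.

[74; 1, 1, 1, 3, 3, 1, 2]

⌊9703/130⌋ = 74, remainder 83
⌊130/83⌋ = 1, remainder 47
⌊83/47⌋ = 1, remainder 36
⌊47/36⌋ = 1, remainder 11
⌊36/11⌋ = 3, remainder 3
⌊11/3⌋ = 3, remainder 2
⌊3/2⌋ = 1, remainder 1
⌊2/1⌋ = 2, remainder 0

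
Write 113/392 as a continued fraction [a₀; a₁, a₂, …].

113 = 0·392 + 113, so a_0 = 0
392 = 3·113 + 53, so a_1 = 3
113 = 2·53 + 7, so a_2 = 2
53 = 7·7 + 4, so a_3 = 7
7 = 1·4 + 3, so a_4 = 1
4 = 1·3 + 1, so a_5 = 1
3 = 3·1 + 0, so a_6 = 3

[0; 3, 2, 7, 1, 1, 3]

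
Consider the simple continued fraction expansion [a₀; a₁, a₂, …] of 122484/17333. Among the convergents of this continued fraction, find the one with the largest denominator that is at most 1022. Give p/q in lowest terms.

List convergents until the denominator exceeds the bound:
a_0 = 7: 7/1  (≤ bound)
a_1 = 15: 106/15  (≤ bound)
a_2 = 30: 3187/451  (≤ bound)
a_3 = 2: 6480/917  (≤ bound)
a_4 = 1: 9667/1368  (> 1022, stop)

6480/917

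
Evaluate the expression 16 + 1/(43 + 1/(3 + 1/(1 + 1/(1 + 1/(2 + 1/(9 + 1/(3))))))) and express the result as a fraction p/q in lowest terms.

364061/22721

Compute successive convergents:
a_0 = 16: 16/1
a_1 = 43: 689/43
a_2 = 3: 2083/130
a_3 = 1: 2772/173
a_4 = 1: 4855/303
a_5 = 2: 12482/779
a_6 = 9: 117193/7314
a_7 = 3: 364061/22721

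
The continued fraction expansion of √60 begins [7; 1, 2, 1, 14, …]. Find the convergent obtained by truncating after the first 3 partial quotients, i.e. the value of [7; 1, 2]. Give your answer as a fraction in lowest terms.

Collapse the nested fraction from the inside out:
Start with 2.
1 + 1/(2/1) = 1 + 1/2 = 3/2
7 + 1/(3/2) = 7 + 2/3 = 23/3

23/3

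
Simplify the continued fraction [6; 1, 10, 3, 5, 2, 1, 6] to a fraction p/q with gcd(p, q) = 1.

26665/3858

Work from the innermost term outward:
Start with 6.
1 + 1/(6/1) = 1 + 1/6 = 7/6
2 + 1/(7/6) = 2 + 6/7 = 20/7
5 + 1/(20/7) = 5 + 7/20 = 107/20
3 + 1/(107/20) = 3 + 20/107 = 341/107
10 + 1/(341/107) = 10 + 107/341 = 3517/341
1 + 1/(3517/341) = 1 + 341/3517 = 3858/3517
6 + 1/(3858/3517) = 6 + 3517/3858 = 26665/3858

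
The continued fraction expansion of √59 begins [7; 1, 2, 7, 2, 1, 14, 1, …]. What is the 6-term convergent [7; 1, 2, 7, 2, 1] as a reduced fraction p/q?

Use the convergent recurrence hₖ = aₖ·hₖ₋₁ + hₖ₋₂ (and likewise for the denominators kₖ):
a_0 = 7: 7/1
a_1 = 1: 8/1
a_2 = 2: 23/3
a_3 = 7: 169/22
a_4 = 2: 361/47
a_5 = 1: 530/69

530/69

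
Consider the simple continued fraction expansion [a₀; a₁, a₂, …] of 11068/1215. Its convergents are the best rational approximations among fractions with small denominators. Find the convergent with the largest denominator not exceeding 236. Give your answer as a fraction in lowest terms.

1831/201

List convergents until the denominator exceeds the bound:
a_0 = 9: 9/1  (≤ bound)
a_1 = 9: 82/9  (≤ bound)
a_2 = 7: 583/64  (≤ bound)
a_3 = 2: 1248/137  (≤ bound)
a_4 = 1: 1831/201  (≤ bound)
a_5 = 1: 3079/338  (> 236, stop)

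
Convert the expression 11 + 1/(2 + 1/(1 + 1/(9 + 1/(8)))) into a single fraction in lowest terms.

Start with 8.
9 + 1/(8/1) = 9 + 1/8 = 73/8
1 + 1/(73/8) = 1 + 8/73 = 81/73
2 + 1/(81/73) = 2 + 73/81 = 235/81
11 + 1/(235/81) = 11 + 81/235 = 2666/235

2666/235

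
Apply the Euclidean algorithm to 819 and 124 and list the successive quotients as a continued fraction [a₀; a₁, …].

Apply division with remainder until the remainder is 0:
819 ÷ 124 → quotient 6, remainder 75
124 ÷ 75 → quotient 1, remainder 49
75 ÷ 49 → quotient 1, remainder 26
49 ÷ 26 → quotient 1, remainder 23
26 ÷ 23 → quotient 1, remainder 3
23 ÷ 3 → quotient 7, remainder 2
3 ÷ 2 → quotient 1, remainder 1
2 ÷ 1 → quotient 2, remainder 0

[6; 1, 1, 1, 1, 7, 1, 2]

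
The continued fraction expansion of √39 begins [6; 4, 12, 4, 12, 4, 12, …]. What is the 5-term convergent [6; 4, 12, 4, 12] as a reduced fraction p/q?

a_0 = 6: 6/1
a_1 = 4: 25/4
a_2 = 12: 306/49
a_3 = 4: 1249/200
a_4 = 12: 15294/2449

15294/2449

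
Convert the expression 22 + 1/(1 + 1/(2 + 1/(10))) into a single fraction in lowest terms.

a_0 = 22: 22/1
a_1 = 1: 23/1
a_2 = 2: 68/3
a_3 = 10: 703/31

703/31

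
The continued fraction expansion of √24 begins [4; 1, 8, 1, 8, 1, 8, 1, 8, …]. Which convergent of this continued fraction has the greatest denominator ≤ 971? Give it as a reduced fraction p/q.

List convergents until the denominator exceeds the bound:
a_0 = 4: 4/1  (≤ bound)
a_1 = 1: 5/1  (≤ bound)
a_2 = 8: 44/9  (≤ bound)
a_3 = 1: 49/10  (≤ bound)
a_4 = 8: 436/89  (≤ bound)
a_5 = 1: 485/99  (≤ bound)
a_6 = 8: 4316/881  (≤ bound)
a_7 = 1: 4801/980  (> 971, stop)

4316/881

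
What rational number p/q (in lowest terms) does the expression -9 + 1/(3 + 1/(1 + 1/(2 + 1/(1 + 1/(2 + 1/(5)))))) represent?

-1921/220

Start with 5.
2 + 1/(5/1) = 2 + 1/5 = 11/5
1 + 1/(11/5) = 1 + 5/11 = 16/11
2 + 1/(16/11) = 2 + 11/16 = 43/16
1 + 1/(43/16) = 1 + 16/43 = 59/43
3 + 1/(59/43) = 3 + 43/59 = 220/59
-9 + 1/(220/59) = -9 + 59/220 = -1921/220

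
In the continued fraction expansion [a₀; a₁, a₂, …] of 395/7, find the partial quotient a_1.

Run the Euclidean algorithm, recording each quotient:
395 ÷ 7 → quotient 56, remainder 3
7 ÷ 3 → quotient 2, remainder 1

2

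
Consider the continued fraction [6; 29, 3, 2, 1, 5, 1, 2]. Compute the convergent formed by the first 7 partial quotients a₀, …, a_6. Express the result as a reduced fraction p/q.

Start with 1.
5 + 1/(1/1) = 5 + 1/1 = 6/1
1 + 1/(6/1) = 1 + 1/6 = 7/6
2 + 1/(7/6) = 2 + 6/7 = 20/7
3 + 1/(20/7) = 3 + 7/20 = 67/20
29 + 1/(67/20) = 29 + 20/67 = 1963/67
6 + 1/(1963/67) = 6 + 67/1963 = 11845/1963

11845/1963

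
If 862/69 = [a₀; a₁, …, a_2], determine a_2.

⌊862/69⌋ = 12, remainder 34
⌊69/34⌋ = 2, remainder 1
⌊34/1⌋ = 34, remainder 0

34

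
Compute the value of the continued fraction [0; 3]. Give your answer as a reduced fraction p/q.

1/3

Start with 3.
0 + 1/(3/1) = 0 + 1/3 = 1/3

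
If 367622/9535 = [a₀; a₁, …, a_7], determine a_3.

4

367622 ÷ 9535 → quotient 38, remainder 5292
9535 ÷ 5292 → quotient 1, remainder 4243
5292 ÷ 4243 → quotient 1, remainder 1049
4243 ÷ 1049 → quotient 4, remainder 47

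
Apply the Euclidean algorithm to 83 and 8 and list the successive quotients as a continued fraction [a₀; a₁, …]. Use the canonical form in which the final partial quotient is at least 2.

Run the Euclidean algorithm, recording each quotient:
83 = 10·8 + 3, so a_0 = 10
8 = 2·3 + 2, so a_1 = 2
3 = 1·2 + 1, so a_2 = 1
2 = 2·1 + 0, so a_3 = 2

[10; 2, 1, 2]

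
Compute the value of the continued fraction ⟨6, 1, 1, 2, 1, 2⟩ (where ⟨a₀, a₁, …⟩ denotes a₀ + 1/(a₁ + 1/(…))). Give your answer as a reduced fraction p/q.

125/19

a_0 = 6: 6/1
a_1 = 1: 7/1
a_2 = 1: 13/2
a_3 = 2: 33/5
a_4 = 1: 46/7
a_5 = 2: 125/19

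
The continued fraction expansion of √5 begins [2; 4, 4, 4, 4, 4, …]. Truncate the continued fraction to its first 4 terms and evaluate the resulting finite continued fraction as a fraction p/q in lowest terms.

Start with 4.
4 + 1/(4/1) = 4 + 1/4 = 17/4
4 + 1/(17/4) = 4 + 4/17 = 72/17
2 + 1/(72/17) = 2 + 17/72 = 161/72

161/72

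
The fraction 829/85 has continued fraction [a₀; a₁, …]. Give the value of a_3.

21

829 ÷ 85 → quotient 9, remainder 64
85 ÷ 64 → quotient 1, remainder 21
64 ÷ 21 → quotient 3, remainder 1
21 ÷ 1 → quotient 21, remainder 0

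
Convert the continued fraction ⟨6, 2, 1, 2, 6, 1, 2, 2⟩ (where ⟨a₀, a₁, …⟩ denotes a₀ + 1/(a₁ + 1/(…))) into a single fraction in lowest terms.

2530/397

a_0 = 6: 6/1
a_1 = 2: 13/2
a_2 = 1: 19/3
a_3 = 2: 51/8
a_4 = 6: 325/51
a_5 = 1: 376/59
a_6 = 2: 1077/169
a_7 = 2: 2530/397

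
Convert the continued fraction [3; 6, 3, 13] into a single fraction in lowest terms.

799/253

a_0 = 3: 3/1
a_1 = 6: 19/6
a_2 = 3: 60/19
a_3 = 13: 799/253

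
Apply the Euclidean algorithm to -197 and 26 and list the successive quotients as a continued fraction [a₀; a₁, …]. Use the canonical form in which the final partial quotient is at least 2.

⌊-197/26⌋ = -8, remainder 11
⌊26/11⌋ = 2, remainder 4
⌊11/4⌋ = 2, remainder 3
⌊4/3⌋ = 1, remainder 1
⌊3/1⌋ = 3, remainder 0

[-8; 2, 2, 1, 3]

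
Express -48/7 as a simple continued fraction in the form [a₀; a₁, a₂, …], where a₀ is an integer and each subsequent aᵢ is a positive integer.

[-7; 7]

⌊-48/7⌋ = -7, remainder 1
⌊7/1⌋ = 7, remainder 0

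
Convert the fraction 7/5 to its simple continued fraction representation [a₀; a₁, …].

Run the Euclidean algorithm, recording each quotient:
7 = 1·5 + 2, so a_0 = 1
5 = 2·2 + 1, so a_1 = 2
2 = 2·1 + 0, so a_2 = 2

[1; 2, 2]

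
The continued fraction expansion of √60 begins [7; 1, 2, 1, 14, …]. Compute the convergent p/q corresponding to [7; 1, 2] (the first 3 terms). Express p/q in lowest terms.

23/3

a_0 = 7: 7/1
a_1 = 1: 8/1
a_2 = 2: 23/3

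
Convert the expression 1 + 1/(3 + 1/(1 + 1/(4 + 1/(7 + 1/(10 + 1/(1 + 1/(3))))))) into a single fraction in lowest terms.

7535/5967

Compute successive convergents:
a_0 = 1: 1/1
a_1 = 3: 4/3
a_2 = 1: 5/4
a_3 = 4: 24/19
a_4 = 7: 173/137
a_5 = 10: 1754/1389
a_6 = 1: 1927/1526
a_7 = 3: 7535/5967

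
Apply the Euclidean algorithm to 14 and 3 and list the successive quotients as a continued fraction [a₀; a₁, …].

Repeatedly divide and take the remainder:
⌊14/3⌋ = 4, remainder 2
⌊3/2⌋ = 1, remainder 1
⌊2/1⌋ = 2, remainder 0

[4; 1, 2]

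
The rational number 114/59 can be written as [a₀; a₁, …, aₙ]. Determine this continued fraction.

[1; 1, 13, 1, 3]

114 ÷ 59 → quotient 1, remainder 55
59 ÷ 55 → quotient 1, remainder 4
55 ÷ 4 → quotient 13, remainder 3
4 ÷ 3 → quotient 1, remainder 1
3 ÷ 1 → quotient 3, remainder 0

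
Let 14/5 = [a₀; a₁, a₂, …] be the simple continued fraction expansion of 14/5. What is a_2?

14 ÷ 5 → quotient 2, remainder 4
5 ÷ 4 → quotient 1, remainder 1
4 ÷ 1 → quotient 4, remainder 0

4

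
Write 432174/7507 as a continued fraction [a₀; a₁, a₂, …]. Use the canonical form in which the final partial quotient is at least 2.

Repeatedly divide and take the remainder:
432174 = 57·7507 + 4275, so a_0 = 57
7507 = 1·4275 + 3232, so a_1 = 1
4275 = 1·3232 + 1043, so a_2 = 1
3232 = 3·1043 + 103, so a_3 = 3
1043 = 10·103 + 13, so a_4 = 10
103 = 7·13 + 12, so a_5 = 7
13 = 1·12 + 1, so a_6 = 1
12 = 12·1 + 0, so a_7 = 12

[57; 1, 1, 3, 10, 7, 1, 12]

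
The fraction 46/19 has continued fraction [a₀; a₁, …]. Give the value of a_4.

Repeatedly divide and take the remainder:
⌊46/19⌋ = 2, remainder 8
⌊19/8⌋ = 2, remainder 3
⌊8/3⌋ = 2, remainder 2
⌊3/2⌋ = 1, remainder 1
⌊2/1⌋ = 2, remainder 0

2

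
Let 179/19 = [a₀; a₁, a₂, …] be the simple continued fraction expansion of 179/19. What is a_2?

2

179 ÷ 19 → quotient 9, remainder 8
19 ÷ 8 → quotient 2, remainder 3
8 ÷ 3 → quotient 2, remainder 2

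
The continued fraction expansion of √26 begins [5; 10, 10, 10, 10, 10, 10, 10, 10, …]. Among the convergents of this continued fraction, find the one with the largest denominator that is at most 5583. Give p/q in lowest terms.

5201/1020

List convergents until the denominator exceeds the bound:
a_0 = 5: 5/1  (≤ bound)
a_1 = 10: 51/10  (≤ bound)
a_2 = 10: 515/101  (≤ bound)
a_3 = 10: 5201/1020  (≤ bound)
a_4 = 10: 52525/10301  (> 5583, stop)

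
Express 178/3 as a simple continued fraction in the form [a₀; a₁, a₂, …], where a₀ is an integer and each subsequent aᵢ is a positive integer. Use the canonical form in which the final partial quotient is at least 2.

[59; 3]

178 ÷ 3 → quotient 59, remainder 1
3 ÷ 1 → quotient 3, remainder 0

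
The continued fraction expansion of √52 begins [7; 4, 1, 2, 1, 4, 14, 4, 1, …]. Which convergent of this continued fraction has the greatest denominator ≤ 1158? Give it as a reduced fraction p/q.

a_0 = 7: 7/1  (≤ bound)
a_1 = 4: 29/4  (≤ bound)
a_2 = 1: 36/5  (≤ bound)
a_3 = 2: 101/14  (≤ bound)
a_4 = 1: 137/19  (≤ bound)
a_5 = 4: 649/90  (≤ bound)
a_6 = 14: 9223/1279  (> 1158, stop)

649/90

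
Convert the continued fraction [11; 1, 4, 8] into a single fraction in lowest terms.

484/41

a_0 = 11: 11/1
a_1 = 1: 12/1
a_2 = 4: 59/5
a_3 = 8: 484/41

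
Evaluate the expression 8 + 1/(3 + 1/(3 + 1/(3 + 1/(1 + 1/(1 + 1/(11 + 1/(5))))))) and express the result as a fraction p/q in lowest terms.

Compute successive convergents:
a_0 = 8: 8/1
a_1 = 3: 25/3
a_2 = 3: 83/10
a_3 = 3: 274/33
a_4 = 1: 357/43
a_5 = 1: 631/76
a_6 = 11: 7298/879
a_7 = 5: 37121/4471

37121/4471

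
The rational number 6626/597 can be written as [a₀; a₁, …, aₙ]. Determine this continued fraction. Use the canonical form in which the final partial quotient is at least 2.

Run the Euclidean algorithm, recording each quotient:
6626 ÷ 597 → quotient 11, remainder 59
597 ÷ 59 → quotient 10, remainder 7
59 ÷ 7 → quotient 8, remainder 3
7 ÷ 3 → quotient 2, remainder 1
3 ÷ 1 → quotient 3, remainder 0

[11; 10, 8, 2, 3]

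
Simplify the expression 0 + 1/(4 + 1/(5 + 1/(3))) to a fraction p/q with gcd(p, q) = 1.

16/67

a_0 = 0: 0/1
a_1 = 4: 1/4
a_2 = 5: 5/21
a_3 = 3: 16/67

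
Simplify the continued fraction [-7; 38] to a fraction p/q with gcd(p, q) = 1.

-265/38

Start with 38.
-7 + 1/(38/1) = -7 + 1/38 = -265/38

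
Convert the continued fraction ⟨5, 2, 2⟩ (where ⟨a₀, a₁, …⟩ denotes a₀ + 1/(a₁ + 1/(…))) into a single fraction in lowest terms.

Start with 2.
2 + 1/(2/1) = 2 + 1/2 = 5/2
5 + 1/(5/2) = 5 + 2/5 = 27/5

27/5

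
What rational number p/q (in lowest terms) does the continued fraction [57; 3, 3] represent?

Start with 3.
3 + 1/(3/1) = 3 + 1/3 = 10/3
57 + 1/(10/3) = 57 + 3/10 = 573/10

573/10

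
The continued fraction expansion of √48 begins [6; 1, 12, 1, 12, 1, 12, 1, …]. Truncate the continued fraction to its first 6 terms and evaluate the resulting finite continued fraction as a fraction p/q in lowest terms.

1351/195

a_0 = 6: 6/1
a_1 = 1: 7/1
a_2 = 12: 90/13
a_3 = 1: 97/14
a_4 = 12: 1254/181
a_5 = 1: 1351/195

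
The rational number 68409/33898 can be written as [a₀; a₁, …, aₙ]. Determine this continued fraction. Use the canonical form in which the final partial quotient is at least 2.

[2; 55, 3, 2, 1, 6, 9]

Apply division with remainder until the remainder is 0:
68409 = 2·33898 + 613, so a_0 = 2
33898 = 55·613 + 183, so a_1 = 55
613 = 3·183 + 64, so a_2 = 3
183 = 2·64 + 55, so a_3 = 2
64 = 1·55 + 9, so a_4 = 1
55 = 6·9 + 1, so a_5 = 6
9 = 9·1 + 0, so a_6 = 9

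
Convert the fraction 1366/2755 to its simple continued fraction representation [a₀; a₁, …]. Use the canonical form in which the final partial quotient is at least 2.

[0; 2, 59, 2, 1, 1, 4]

⌊1366/2755⌋ = 0, remainder 1366
⌊2755/1366⌋ = 2, remainder 23
⌊1366/23⌋ = 59, remainder 9
⌊23/9⌋ = 2, remainder 5
⌊9/5⌋ = 1, remainder 4
⌊5/4⌋ = 1, remainder 1
⌊4/1⌋ = 4, remainder 0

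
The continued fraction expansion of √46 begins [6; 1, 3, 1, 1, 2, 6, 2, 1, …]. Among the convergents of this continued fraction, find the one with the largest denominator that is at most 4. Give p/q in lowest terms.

List convergents until the denominator exceeds the bound:
a_0 = 6: 6/1  (≤ bound)
a_1 = 1: 7/1  (≤ bound)
a_2 = 3: 27/4  (≤ bound)
a_3 = 1: 34/5  (> 4, stop)

27/4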